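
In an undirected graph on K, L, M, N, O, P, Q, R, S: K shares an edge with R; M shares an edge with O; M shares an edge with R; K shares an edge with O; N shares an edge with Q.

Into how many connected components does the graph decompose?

From K: component {K, M, O, R}.
From L: component {L}.
From N: component {N, Q}.
From P: component {P}.
From S: component {S}.
That's 5 components.

5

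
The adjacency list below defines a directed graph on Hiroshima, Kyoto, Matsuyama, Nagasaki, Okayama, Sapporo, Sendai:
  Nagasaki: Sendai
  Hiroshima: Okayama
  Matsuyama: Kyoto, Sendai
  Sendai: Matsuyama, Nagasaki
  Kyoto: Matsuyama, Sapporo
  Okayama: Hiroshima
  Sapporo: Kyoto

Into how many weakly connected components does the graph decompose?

From Hiroshima: component {Hiroshima, Okayama}.
From Kyoto: component {Kyoto, Matsuyama, Nagasaki, Sapporo, Sendai}.
That's 2 components.

2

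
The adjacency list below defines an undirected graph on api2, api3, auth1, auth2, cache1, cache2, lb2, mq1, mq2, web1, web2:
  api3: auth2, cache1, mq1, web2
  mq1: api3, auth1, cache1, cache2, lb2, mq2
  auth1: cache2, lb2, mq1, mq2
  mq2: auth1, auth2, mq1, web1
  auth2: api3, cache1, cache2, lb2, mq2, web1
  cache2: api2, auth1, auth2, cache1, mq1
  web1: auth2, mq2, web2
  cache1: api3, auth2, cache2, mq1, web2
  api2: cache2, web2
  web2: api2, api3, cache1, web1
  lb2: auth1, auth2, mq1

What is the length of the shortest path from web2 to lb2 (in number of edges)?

3

Distance 0: web2.
Distance 1: api2, api3, cache1, web1.
Distance 2: auth2, cache2, mq1, mq2.
Distance 3: auth1, lb2 — contains lb2.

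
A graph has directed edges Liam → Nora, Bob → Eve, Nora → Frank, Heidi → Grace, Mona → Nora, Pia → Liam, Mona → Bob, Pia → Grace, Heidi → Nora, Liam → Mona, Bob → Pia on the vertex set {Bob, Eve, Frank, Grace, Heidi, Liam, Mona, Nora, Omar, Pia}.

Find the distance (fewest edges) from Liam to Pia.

3

Distance 0: Liam.
Distance 1: Mona, Nora.
Distance 2: Bob, Frank.
Distance 3: Eve, Pia — contains Pia.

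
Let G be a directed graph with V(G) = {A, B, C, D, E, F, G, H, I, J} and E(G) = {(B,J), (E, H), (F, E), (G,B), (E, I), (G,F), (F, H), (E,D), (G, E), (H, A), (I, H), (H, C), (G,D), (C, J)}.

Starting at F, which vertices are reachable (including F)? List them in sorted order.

A, C, D, E, F, H, I, J

Start at F.
Its neighbours: E, H.
Then their neighbours: A, C, D, I.
Then next layer: J.
Nothing further is reachable.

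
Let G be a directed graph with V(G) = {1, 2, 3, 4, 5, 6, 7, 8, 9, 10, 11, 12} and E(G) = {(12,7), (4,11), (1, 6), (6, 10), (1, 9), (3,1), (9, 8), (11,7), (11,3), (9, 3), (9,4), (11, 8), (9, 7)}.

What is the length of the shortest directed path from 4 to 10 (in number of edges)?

Distance 0: 4.
Distance 1: 11.
Distance 2: 3, 7, 8.
Distance 3: 1.
Distance 4: 6, 9.
Distance 5: 10 — contains 10.

5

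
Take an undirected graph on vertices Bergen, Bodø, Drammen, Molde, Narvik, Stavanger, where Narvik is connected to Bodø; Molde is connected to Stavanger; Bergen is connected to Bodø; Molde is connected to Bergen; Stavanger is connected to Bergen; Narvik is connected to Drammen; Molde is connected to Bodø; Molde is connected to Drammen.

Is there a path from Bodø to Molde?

Explore from Bodø.
Distance 1: reach Bergen, Molde, Narvik.
Found Molde.

Yes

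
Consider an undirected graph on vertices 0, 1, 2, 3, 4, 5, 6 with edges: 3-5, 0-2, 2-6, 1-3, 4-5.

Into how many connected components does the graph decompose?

From 0: component {0, 2, 6}.
From 1: component {1, 3, 4, 5}.
That's 2 components.

2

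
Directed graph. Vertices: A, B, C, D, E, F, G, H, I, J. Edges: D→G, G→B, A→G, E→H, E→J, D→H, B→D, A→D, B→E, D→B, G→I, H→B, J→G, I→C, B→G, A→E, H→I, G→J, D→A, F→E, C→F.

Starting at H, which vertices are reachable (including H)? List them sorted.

A, B, C, D, E, F, G, H, I, J

Start at H.
Its neighbours: B, I.
Then their neighbours: C, D, E, G.
Then next layer: A, F, J.
Every vertex is now reached.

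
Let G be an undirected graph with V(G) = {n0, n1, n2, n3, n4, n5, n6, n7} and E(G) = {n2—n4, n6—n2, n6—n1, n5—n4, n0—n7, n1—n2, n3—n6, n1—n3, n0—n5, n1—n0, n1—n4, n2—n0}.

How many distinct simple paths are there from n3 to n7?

17

n3–n1–n0–n7
n3–n1–n2–n0–n7
n3–n1–n2–n4–n5–n0–n7
n3–n1–n4–n2–n0–n7
n3–n1–n4–n5–n0–n7
n3–n1–n6–n2–n0–n7
n3–n1–n6–n2–n4–n5–n0–n7
n3–n6–n1–n0–n7
... and 9 more.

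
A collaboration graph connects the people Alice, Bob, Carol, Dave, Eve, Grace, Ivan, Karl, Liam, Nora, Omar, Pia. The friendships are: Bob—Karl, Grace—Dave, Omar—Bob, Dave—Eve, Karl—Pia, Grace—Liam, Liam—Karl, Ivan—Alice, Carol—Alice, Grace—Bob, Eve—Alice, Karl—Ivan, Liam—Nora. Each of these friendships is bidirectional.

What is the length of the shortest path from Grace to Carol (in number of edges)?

Distance 0: Grace.
Distance 1: Bob, Dave, Liam.
Distance 2: Eve, Karl, Nora, Omar.
Distance 3: Alice, Ivan, Pia.
Distance 4: Carol — contains Carol.

4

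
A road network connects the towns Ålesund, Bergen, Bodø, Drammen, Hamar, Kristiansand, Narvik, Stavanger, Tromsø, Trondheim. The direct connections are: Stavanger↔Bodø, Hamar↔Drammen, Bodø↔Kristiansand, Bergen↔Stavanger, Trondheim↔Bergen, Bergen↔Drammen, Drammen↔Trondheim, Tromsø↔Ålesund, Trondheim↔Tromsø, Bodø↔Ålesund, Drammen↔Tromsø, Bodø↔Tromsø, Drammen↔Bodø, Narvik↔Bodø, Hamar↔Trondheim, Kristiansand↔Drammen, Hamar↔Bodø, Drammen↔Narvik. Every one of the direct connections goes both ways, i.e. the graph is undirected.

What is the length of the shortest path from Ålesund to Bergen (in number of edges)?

Distance 0: Ålesund.
Distance 1: Bodø, Tromsø.
Distance 2: Drammen, Hamar, Kristiansand, Narvik, Stavanger, Trondheim.
Distance 3: Bergen — contains Bergen.

3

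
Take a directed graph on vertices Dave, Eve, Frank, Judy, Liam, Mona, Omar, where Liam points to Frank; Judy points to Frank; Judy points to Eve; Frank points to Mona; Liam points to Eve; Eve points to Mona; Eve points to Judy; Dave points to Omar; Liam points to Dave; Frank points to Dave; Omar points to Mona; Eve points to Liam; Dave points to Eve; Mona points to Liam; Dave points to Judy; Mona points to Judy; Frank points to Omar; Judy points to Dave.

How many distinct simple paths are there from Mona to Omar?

15

Mona→Judy→Dave→Eve→Liam→Frank→Omar
Mona→Judy→Dave→Omar
Mona→Judy→Eve→Liam→Dave→Omar
Mona→Judy→Eve→Liam→Frank→Dave→Omar
Mona→Judy→Eve→Liam→Frank→Omar
Mona→Judy→Frank→Dave→Omar
Mona→Judy→Frank→Omar
Mona→Liam→Dave→Eve→Judy→Frank→Omar
Mona→Liam→Dave→Judy→Frank→Omar
Mona→Liam→Dave→Omar
Mona→Liam→Eve→Judy→Dave→Omar
Mona→Liam→Eve→Judy→Frank→Dave→Omar
Mona→Liam→Eve→Judy→Frank→Omar
Mona→Liam→Frank→Dave→Omar
Mona→Liam→Frank→Omar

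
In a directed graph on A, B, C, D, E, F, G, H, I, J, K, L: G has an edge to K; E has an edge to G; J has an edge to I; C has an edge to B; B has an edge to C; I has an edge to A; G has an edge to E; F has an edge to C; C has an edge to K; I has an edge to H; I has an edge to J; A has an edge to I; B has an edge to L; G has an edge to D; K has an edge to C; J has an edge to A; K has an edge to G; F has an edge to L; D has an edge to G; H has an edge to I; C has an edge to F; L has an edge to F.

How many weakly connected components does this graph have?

2

From A: component {A, H, I, J}.
From B: component {B, C, D, E, F, G, K, L}.
That's 2 components.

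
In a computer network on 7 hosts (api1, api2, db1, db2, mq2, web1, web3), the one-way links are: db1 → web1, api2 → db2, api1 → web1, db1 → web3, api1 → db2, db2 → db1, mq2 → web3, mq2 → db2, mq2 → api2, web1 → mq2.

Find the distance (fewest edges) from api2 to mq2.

Distance 0: api2.
Distance 1: db2.
Distance 2: db1.
Distance 3: web1, web3.
Distance 4: mq2 — contains mq2.

4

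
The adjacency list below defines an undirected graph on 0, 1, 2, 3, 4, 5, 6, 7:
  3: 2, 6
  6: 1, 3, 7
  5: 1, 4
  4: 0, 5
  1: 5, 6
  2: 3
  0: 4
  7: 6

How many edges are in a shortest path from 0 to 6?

Distance 0: 0.
Distance 1: 4.
Distance 2: 5.
Distance 3: 1.
Distance 4: 6 — contains 6.

4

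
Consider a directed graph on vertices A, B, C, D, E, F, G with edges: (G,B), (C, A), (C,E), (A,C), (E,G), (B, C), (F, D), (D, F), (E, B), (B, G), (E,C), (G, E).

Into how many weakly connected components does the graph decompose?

From A: component {A, B, C, E, G}.
From D: component {D, F}.
That's 2 components.

2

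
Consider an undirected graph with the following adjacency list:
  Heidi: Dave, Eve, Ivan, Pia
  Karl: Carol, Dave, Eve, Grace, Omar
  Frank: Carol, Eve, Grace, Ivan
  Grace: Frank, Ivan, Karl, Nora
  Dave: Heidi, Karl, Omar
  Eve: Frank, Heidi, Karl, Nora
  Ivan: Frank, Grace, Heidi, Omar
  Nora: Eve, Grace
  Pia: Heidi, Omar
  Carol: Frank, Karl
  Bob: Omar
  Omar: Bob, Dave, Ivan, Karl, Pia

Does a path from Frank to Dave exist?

Yes

Explore from Frank.
Distance 1: reach Carol, Eve, Grace, Ivan.
Distance 2: reach Heidi, Karl, Nora, Omar.
Distance 3: reach Bob, Dave, Pia.
Found Dave.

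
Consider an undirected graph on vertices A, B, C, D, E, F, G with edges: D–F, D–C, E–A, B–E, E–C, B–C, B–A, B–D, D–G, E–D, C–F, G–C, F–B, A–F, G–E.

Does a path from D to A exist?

Explore from D.
Distance 1: reach B, C, E, F, G.
Distance 2: reach A.
Found A.

Yes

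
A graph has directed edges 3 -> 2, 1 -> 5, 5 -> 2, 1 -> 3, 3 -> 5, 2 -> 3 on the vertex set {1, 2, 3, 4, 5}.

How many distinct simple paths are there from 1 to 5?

2

1→3→5
1→5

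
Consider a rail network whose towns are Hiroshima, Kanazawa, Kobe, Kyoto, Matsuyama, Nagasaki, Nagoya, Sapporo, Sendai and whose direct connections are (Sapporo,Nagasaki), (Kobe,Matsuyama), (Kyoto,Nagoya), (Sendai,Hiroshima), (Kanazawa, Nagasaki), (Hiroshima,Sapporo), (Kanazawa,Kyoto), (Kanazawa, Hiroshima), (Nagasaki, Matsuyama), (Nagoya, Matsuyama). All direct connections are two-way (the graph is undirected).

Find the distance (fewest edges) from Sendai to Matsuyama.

4

Distance 0: Sendai.
Distance 1: Hiroshima.
Distance 2: Kanazawa, Sapporo.
Distance 3: Kyoto, Nagasaki.
Distance 4: Matsuyama, Nagoya — contains Matsuyama.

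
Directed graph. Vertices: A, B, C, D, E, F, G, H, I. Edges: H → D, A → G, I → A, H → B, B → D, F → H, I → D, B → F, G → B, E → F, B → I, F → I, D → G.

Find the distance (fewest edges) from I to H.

Distance 0: I.
Distance 1: A, D.
Distance 2: G.
Distance 3: B.
Distance 4: F.
Distance 5: H — contains H.

5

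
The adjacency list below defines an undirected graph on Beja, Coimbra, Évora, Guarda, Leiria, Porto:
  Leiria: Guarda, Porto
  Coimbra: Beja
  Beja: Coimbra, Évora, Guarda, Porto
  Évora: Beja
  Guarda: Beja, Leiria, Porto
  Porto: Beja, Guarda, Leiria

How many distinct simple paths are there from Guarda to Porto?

3

Guarda–Beja–Porto
Guarda–Leiria–Porto
Guarda–Porto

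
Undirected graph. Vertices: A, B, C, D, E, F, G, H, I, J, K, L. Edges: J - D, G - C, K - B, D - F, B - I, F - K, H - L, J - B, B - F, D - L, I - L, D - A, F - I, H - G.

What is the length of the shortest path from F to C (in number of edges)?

Distance 0: F.
Distance 1: B, D, I, K.
Distance 2: A, J, L.
Distance 3: H.
Distance 4: G.
Distance 5: C — contains C.

5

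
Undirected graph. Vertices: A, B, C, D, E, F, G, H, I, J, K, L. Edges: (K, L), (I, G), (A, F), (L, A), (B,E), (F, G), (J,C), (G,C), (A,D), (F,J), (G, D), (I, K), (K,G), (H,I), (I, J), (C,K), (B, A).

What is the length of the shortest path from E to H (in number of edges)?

Distance 0: E.
Distance 1: B.
Distance 2: A.
Distance 3: D, F, L.
Distance 4: G, J, K.
Distance 5: C, I.
Distance 6: H — contains H.

6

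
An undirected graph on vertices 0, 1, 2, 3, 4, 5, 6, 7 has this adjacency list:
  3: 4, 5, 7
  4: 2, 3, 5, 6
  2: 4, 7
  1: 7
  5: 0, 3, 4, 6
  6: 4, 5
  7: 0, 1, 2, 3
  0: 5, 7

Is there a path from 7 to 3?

Explore from 7.
Distance 1: reach 0, 1, 2, 3.
Found 3.

Yes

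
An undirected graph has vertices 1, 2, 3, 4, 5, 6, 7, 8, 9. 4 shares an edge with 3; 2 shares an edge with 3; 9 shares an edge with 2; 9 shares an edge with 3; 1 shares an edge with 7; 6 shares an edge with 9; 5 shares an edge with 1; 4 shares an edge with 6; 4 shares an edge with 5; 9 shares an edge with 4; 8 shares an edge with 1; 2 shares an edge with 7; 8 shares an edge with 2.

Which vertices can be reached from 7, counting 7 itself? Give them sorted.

Start at 7.
Its neighbours: 1, 2.
Then their neighbours: 3, 5, 8, 9.
Then next layer: 4, 6.
Every vertex is now reached.

1, 2, 3, 4, 5, 6, 7, 8, 9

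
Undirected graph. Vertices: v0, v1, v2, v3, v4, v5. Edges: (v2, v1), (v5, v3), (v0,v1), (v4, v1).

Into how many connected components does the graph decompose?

From v0: component {v0, v1, v2, v4}.
From v3: component {v3, v5}.
That's 2 components.

2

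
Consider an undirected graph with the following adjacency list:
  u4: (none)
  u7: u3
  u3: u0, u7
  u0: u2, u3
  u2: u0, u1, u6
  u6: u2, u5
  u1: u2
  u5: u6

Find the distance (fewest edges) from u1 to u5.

3

Distance 0: u1.
Distance 1: u2.
Distance 2: u0, u6.
Distance 3: u3, u5 — contains u5.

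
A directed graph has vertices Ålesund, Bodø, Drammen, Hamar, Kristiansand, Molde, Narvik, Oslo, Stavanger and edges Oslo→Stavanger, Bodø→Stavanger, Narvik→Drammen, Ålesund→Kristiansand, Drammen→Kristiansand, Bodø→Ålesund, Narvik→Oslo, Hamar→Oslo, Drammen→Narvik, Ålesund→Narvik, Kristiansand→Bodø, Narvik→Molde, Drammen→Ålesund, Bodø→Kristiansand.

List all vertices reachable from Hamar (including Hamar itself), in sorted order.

Hamar, Oslo, Stavanger

Start at Hamar.
Its neighbours: Oslo.
Then their neighbours: Stavanger.
Nothing further is reachable.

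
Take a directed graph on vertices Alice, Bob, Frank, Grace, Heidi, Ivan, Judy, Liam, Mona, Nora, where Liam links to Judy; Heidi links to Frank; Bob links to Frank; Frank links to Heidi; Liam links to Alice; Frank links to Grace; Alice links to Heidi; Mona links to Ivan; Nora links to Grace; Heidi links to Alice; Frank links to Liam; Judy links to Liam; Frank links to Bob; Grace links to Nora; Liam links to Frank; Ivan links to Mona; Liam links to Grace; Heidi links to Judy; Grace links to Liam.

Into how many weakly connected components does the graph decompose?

From Alice: component {Alice, Bob, Frank, Grace, Heidi, Judy, Liam, Nora}.
From Ivan: component {Ivan, Mona}.
That's 2 components.

2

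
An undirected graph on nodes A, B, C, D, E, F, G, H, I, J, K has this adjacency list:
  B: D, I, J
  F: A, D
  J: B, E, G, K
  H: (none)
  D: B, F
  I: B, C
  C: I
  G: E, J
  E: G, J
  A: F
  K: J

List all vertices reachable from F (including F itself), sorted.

Start at F.
Its neighbours: A, D.
Then their neighbours: B.
Then next layer: I, J.
Then next layer: C, E, G, K.
Nothing further is reachable.

A, B, C, D, E, F, G, I, J, K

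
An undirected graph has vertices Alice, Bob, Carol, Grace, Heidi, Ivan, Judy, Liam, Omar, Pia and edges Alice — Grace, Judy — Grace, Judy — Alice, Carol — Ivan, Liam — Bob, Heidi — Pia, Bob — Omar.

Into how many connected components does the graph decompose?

From Alice: component {Alice, Grace, Judy}.
From Bob: component {Bob, Liam, Omar}.
From Carol: component {Carol, Ivan}.
From Heidi: component {Heidi, Pia}.
That's 4 components.

4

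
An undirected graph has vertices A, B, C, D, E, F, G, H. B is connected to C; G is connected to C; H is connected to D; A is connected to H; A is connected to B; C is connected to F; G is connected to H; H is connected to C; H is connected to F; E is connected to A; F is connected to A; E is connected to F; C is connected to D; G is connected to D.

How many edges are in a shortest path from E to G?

Distance 0: E.
Distance 1: A, F.
Distance 2: B, C, H.
Distance 3: D, G — contains G.

3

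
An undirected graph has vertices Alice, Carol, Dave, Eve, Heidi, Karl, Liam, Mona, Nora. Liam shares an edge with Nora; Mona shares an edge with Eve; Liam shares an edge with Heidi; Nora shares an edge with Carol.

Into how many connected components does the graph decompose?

From Alice: component {Alice}.
From Carol: component {Carol, Heidi, Liam, Nora}.
From Dave: component {Dave}.
From Eve: component {Eve, Mona}.
From Karl: component {Karl}.
That's 5 components.

5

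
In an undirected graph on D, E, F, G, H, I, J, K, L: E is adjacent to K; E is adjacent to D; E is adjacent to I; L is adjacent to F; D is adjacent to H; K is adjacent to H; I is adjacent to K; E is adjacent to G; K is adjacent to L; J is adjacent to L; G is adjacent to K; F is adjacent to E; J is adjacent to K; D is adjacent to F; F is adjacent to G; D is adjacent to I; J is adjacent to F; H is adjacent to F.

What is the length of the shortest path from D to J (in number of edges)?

2

Distance 0: D.
Distance 1: E, F, H, I.
Distance 2: G, J, K, L — contains J.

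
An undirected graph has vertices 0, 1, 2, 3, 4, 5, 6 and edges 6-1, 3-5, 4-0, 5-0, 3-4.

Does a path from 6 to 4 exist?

Explore from 6.
Distance 1: reach 1.
The search is exhausted without reaching 4; it lies in a different component.

No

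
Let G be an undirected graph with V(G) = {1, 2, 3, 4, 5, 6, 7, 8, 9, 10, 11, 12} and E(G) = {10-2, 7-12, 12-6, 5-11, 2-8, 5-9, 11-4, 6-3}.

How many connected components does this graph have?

4

From 1: component {1}.
From 2: component {2, 8, 10}.
From 3: component {3, 6, 7, 12}.
From 4: component {4, 5, 9, 11}.
That's 4 components.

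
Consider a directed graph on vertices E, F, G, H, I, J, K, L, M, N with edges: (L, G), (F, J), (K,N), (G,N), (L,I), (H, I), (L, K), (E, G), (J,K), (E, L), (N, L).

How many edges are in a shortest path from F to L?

Distance 0: F.
Distance 1: J.
Distance 2: K.
Distance 3: N.
Distance 4: L — contains L.

4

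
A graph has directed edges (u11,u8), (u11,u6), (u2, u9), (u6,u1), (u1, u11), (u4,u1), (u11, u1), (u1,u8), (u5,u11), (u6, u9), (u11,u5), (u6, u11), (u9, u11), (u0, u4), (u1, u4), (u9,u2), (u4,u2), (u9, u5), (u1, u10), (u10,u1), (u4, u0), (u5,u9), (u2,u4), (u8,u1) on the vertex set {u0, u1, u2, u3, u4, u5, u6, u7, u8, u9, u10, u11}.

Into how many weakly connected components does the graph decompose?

3

From u0: component {u0, u1, u2, u4, u5, u6, u8, u9, u10, u11}.
From u3: component {u3}.
From u7: component {u7}.
That's 3 components.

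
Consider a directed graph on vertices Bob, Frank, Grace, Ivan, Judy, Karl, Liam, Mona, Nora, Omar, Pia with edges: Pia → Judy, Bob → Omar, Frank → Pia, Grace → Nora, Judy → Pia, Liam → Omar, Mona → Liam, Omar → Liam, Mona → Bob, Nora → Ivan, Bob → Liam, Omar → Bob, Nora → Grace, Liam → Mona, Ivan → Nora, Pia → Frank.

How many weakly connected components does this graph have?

4

From Bob: component {Bob, Liam, Mona, Omar}.
From Frank: component {Frank, Judy, Pia}.
From Grace: component {Grace, Ivan, Nora}.
From Karl: component {Karl}.
That's 4 components.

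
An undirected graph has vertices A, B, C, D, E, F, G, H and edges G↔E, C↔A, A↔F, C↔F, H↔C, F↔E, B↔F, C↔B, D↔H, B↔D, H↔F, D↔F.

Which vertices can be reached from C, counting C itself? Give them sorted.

A, B, C, D, E, F, G, H

Start at C.
Its neighbours: A, B, F, H.
Then their neighbours: D, E.
Then next layer: G.
Every vertex is now reached.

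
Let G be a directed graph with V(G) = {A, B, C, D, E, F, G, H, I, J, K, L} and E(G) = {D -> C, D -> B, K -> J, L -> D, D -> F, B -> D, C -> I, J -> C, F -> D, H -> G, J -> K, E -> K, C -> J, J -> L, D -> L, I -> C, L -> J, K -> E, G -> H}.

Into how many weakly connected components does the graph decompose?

From A: component {A}.
From B: component {B, C, D, E, F, I, J, K, L}.
From G: component {G, H}.
That's 3 components.

3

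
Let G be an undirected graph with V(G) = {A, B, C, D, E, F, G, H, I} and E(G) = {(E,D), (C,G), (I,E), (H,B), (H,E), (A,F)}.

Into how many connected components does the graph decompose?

3

From A: component {A, F}.
From B: component {B, D, E, H, I}.
From C: component {C, G}.
That's 3 components.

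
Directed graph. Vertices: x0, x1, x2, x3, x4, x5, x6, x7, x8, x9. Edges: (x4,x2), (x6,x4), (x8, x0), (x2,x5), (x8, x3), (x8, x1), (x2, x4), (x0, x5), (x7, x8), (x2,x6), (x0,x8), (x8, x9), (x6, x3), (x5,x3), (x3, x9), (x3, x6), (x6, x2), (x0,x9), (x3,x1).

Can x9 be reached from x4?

Yes

Explore from x4.
Distance 1: reach x2.
Distance 2: reach x5, x6.
Distance 3: reach x3.
Distance 4: reach x1, x9.
Found x9.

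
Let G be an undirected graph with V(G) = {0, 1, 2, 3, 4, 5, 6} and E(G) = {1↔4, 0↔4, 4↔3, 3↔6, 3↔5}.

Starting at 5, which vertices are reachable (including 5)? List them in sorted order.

Start at 5.
Its neighbours: 3.
Then their neighbours: 4, 6.
Then next layer: 0, 1.
Nothing further is reachable.

0, 1, 3, 4, 5, 6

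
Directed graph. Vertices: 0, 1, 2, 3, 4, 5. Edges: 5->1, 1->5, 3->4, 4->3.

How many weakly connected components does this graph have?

From 0: component {0}.
From 1: component {1, 5}.
From 2: component {2}.
From 3: component {3, 4}.
That's 4 components.

4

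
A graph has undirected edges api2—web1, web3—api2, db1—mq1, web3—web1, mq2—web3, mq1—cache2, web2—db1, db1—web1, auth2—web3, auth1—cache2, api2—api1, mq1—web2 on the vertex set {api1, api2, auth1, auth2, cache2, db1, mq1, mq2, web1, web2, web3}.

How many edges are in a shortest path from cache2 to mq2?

Distance 0: cache2.
Distance 1: auth1, mq1.
Distance 2: db1, web2.
Distance 3: web1.
Distance 4: api2, web3.
Distance 5: api1, auth2, mq2 — contains mq2.

5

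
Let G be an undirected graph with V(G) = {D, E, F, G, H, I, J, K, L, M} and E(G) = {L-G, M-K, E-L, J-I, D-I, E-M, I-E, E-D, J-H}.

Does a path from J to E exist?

Yes

Explore from J.
Distance 1: reach H, I.
Distance 2: reach D, E.
Found E.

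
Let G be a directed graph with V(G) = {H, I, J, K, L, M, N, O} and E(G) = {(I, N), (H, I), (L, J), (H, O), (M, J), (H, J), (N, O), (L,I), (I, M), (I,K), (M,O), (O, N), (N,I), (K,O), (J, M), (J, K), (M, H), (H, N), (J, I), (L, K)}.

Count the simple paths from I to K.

3

I→K
I→M→H→J→K
I→M→J→K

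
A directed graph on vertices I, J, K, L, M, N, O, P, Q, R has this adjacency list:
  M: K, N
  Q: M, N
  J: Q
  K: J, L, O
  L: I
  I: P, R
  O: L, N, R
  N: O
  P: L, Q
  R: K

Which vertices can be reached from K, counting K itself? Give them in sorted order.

I, J, K, L, M, N, O, P, Q, R

Start at K.
Its neighbours: J, L, O.
Then their neighbours: I, N, Q, R.
Then next layer: M, P.
Every vertex is now reached.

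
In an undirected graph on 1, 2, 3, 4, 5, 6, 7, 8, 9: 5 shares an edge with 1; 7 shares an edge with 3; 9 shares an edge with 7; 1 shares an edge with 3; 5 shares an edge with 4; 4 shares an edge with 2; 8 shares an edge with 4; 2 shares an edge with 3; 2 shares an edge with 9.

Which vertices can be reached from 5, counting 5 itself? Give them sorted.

1, 2, 3, 4, 5, 7, 8, 9

Start at 5.
Its neighbours: 1, 4.
Then their neighbours: 2, 3, 8.
Then next layer: 7, 9.
Nothing further is reachable.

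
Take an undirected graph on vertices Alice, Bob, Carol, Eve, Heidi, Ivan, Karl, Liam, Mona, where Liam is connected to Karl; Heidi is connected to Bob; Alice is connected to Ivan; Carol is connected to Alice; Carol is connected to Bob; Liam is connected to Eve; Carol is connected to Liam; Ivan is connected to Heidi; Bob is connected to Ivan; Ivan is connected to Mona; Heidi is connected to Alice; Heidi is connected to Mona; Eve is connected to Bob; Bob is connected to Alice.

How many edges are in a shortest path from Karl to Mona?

Distance 0: Karl.
Distance 1: Liam.
Distance 2: Carol, Eve.
Distance 3: Alice, Bob.
Distance 4: Heidi, Ivan.
Distance 5: Mona — contains Mona.

5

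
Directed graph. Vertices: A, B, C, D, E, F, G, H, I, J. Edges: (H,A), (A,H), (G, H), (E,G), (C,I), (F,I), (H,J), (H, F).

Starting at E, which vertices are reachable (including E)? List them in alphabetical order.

A, E, F, G, H, I, J

Start at E.
Its neighbours: G.
Then their neighbours: H.
Then next layer: A, F, J.
Then next layer: I.
Nothing further is reachable.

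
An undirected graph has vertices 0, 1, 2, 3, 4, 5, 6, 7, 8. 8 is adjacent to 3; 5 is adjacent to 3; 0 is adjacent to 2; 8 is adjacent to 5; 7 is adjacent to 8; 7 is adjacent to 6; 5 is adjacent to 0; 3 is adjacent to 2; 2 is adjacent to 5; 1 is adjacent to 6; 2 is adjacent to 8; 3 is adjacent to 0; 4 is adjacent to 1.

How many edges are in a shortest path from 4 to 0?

6

Distance 0: 4.
Distance 1: 1.
Distance 2: 6.
Distance 3: 7.
Distance 4: 8.
Distance 5: 2, 3, 5.
Distance 6: 0 — contains 0.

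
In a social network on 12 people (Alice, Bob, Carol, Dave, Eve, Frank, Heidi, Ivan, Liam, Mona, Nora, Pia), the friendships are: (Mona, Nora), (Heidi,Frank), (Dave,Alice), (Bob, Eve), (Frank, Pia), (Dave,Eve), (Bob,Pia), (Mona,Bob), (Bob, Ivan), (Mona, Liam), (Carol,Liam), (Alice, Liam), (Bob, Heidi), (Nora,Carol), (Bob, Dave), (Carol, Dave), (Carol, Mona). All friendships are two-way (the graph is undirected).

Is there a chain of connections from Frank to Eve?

Yes

Explore from Frank.
Distance 1: reach Heidi, Pia.
Distance 2: reach Bob.
Distance 3: reach Dave, Eve, Ivan, Mona.
Found Eve.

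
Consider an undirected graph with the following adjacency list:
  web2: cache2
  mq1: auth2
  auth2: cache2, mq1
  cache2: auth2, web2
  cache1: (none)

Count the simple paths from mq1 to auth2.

1

mq1–auth2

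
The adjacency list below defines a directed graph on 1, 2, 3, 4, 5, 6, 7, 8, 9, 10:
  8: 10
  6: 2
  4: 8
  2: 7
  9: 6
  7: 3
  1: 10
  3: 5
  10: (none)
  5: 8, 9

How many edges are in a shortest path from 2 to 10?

5

Distance 0: 2.
Distance 1: 7.
Distance 2: 3.
Distance 3: 5.
Distance 4: 8, 9.
Distance 5: 6, 10 — contains 10.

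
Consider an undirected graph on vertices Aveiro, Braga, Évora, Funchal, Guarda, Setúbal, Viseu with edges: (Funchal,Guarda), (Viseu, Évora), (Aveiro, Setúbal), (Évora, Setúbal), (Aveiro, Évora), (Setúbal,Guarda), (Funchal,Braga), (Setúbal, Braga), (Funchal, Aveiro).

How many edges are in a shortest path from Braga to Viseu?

3

Distance 0: Braga.
Distance 1: Funchal, Setúbal.
Distance 2: Aveiro, Évora, Guarda.
Distance 3: Viseu — contains Viseu.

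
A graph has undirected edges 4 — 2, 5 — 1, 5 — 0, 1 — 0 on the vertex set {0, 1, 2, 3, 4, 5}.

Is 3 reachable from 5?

No

Explore from 5.
Distance 1: reach 0, 1.
The search is exhausted without reaching 3; it lies in a different component.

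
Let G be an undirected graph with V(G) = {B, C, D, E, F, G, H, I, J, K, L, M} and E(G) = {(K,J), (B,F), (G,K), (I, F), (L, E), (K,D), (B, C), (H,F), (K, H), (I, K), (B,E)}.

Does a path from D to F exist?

Explore from D.
Distance 1: reach K.
Distance 2: reach G, H, I, J.
Distance 3: reach F.
Found F.

Yes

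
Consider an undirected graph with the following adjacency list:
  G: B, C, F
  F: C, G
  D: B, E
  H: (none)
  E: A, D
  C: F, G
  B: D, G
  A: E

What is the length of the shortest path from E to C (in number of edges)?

4

Distance 0: E.
Distance 1: A, D.
Distance 2: B.
Distance 3: G.
Distance 4: C, F — contains C.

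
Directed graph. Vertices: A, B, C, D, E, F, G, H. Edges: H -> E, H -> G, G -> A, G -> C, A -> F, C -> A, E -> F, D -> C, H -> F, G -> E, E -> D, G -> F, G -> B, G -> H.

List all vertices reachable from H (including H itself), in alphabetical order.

Start at H.
Its neighbours: E, F, G.
Then their neighbours: A, B, C, D.
Every vertex is now reached.

A, B, C, D, E, F, G, H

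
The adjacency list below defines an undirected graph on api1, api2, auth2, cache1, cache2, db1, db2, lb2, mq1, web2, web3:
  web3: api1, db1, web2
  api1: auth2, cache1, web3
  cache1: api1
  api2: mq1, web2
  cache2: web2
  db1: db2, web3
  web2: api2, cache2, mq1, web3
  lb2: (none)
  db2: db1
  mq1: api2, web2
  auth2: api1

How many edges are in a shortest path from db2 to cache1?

4

Distance 0: db2.
Distance 1: db1.
Distance 2: web3.
Distance 3: api1, web2.
Distance 4: api2, auth2, cache1, cache2, mq1 — contains cache1.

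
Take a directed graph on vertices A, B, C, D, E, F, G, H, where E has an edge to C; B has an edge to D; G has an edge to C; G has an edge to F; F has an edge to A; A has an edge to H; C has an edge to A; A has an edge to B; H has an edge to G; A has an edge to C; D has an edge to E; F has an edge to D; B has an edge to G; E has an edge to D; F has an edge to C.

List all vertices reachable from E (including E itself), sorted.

Start at E.
Its neighbours: C, D.
Then their neighbours: A.
Then next layer: B, H.
Then next layer: G.
Then next layer: F.
Every vertex is now reached.

A, B, C, D, E, F, G, H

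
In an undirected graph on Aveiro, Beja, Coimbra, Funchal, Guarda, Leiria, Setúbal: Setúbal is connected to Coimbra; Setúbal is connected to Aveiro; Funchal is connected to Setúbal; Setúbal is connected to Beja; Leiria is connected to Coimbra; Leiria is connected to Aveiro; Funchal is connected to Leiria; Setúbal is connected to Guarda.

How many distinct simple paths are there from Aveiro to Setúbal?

3

Aveiro–Leiria–Coimbra–Setúbal
Aveiro–Leiria–Funchal–Setúbal
Aveiro–Setúbal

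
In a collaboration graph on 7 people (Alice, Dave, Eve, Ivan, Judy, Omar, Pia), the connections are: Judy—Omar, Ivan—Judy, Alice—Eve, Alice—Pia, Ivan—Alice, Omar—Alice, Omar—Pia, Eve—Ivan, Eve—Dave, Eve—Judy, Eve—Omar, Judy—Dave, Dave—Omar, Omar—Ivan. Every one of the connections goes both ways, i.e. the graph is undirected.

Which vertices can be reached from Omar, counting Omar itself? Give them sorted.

Alice, Dave, Eve, Ivan, Judy, Omar, Pia

Start at Omar.
Its neighbours: Alice, Dave, Eve, Ivan, Judy, Pia.
Every vertex is now reached.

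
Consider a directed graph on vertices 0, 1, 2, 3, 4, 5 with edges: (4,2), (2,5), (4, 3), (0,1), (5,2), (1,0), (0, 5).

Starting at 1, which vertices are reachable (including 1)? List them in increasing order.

Start at 1.
Its neighbours: 0.
Then their neighbours: 5.
Then next layer: 2.
Nothing further is reachable.

0, 1, 2, 5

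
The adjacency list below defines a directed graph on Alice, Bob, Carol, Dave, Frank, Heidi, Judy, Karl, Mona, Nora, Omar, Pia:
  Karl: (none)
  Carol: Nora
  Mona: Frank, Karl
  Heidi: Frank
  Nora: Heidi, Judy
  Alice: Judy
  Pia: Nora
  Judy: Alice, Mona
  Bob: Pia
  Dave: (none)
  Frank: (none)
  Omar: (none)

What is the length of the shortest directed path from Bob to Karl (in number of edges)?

Distance 0: Bob.
Distance 1: Pia.
Distance 2: Nora.
Distance 3: Heidi, Judy.
Distance 4: Alice, Frank, Mona.
Distance 5: Karl — contains Karl.

5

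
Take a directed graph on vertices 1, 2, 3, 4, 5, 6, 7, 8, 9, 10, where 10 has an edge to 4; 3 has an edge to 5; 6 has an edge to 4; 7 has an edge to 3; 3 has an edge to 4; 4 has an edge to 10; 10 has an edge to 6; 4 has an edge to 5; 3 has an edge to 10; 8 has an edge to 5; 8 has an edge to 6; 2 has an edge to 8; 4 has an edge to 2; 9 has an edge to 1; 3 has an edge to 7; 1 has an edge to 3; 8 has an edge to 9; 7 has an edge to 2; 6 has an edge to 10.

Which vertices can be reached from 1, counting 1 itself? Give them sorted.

Start at 1.
Its neighbours: 3.
Then their neighbours: 4, 5, 7, 10.
Then next layer: 2, 6.
Then next layer: 8.
Then next layer: 9.
Every vertex is now reached.

1, 2, 3, 4, 5, 6, 7, 8, 9, 10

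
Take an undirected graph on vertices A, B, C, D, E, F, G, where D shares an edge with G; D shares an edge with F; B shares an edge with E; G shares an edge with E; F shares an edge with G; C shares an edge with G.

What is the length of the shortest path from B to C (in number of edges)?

3

Distance 0: B.
Distance 1: E.
Distance 2: G.
Distance 3: C, D, F — contains C.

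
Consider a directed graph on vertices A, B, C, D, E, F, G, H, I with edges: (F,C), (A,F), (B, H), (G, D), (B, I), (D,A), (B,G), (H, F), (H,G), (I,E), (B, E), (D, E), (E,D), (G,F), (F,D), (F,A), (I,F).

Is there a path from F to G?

Explore from F.
Distance 1: reach A, C, D.
Distance 2: reach E.
The search from F is exhausted; no directed path reaches G.

No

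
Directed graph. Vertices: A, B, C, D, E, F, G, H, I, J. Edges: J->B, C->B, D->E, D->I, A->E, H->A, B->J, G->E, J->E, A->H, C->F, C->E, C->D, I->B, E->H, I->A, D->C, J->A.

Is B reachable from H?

Explore from H.
Distance 1: reach A.
Distance 2: reach E.
The search from H is exhausted; no directed path reaches B.

No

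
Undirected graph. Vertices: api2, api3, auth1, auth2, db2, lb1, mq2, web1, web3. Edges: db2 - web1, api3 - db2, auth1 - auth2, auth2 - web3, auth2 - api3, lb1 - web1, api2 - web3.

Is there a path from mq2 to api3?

mq2 has no edges, so nothing is reachable from it.

No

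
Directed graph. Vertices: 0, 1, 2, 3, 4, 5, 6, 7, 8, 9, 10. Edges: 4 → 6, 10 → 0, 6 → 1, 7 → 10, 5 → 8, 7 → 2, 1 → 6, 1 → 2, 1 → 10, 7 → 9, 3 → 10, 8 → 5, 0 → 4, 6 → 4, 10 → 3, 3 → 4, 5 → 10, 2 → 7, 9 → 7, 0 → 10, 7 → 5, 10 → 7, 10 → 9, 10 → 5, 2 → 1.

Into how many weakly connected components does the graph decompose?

From 0: component {0, 1, 2, 3, 4, 5, 6, 7, 8, 9, 10}.
That's 1 component.

1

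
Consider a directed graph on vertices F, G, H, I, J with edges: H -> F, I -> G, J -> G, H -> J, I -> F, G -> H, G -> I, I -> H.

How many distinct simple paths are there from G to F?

3

G→H→F
G→I→F
G→I→H→F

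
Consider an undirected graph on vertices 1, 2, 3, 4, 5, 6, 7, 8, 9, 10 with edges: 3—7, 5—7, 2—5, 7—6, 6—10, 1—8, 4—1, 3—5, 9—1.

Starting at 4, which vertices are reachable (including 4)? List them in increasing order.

1, 4, 8, 9

Start at 4.
Its neighbours: 1.
Then their neighbours: 8, 9.
Nothing further is reachable.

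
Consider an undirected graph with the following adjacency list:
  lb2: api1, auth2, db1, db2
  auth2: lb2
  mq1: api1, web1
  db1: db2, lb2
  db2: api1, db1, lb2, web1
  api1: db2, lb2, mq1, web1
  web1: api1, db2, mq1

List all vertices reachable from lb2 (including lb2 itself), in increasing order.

api1, auth2, db1, db2, lb2, mq1, web1

Start at lb2.
Its neighbours: api1, auth2, db1, db2.
Then their neighbours: mq1, web1.
Every vertex is now reached.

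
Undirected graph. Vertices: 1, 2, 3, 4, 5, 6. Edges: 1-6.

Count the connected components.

From 1: component {1, 6}.
From 2: component {2}.
From 3: component {3}.
From 4: component {4}.
From 5: component {5}.
That's 5 components.

5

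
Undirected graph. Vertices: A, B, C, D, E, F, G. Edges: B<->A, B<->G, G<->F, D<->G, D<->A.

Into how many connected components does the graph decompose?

From A: component {A, B, D, F, G}.
From C: component {C}.
From E: component {E}.
That's 3 components.

3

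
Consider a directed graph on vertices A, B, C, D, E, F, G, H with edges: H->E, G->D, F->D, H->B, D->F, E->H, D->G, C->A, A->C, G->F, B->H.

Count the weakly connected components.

From A: component {A, C}.
From B: component {B, E, H}.
From D: component {D, F, G}.
That's 3 components.

3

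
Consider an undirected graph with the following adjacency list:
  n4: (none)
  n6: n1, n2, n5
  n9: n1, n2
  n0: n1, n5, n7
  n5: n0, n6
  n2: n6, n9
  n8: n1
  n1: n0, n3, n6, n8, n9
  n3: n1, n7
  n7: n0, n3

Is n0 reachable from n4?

n4 has no edges, so nothing is reachable from it.

No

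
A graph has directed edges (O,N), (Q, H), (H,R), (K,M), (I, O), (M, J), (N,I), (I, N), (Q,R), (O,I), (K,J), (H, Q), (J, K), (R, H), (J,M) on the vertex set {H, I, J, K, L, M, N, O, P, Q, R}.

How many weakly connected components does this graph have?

5

From H: component {H, Q, R}.
From I: component {I, N, O}.
From J: component {J, K, M}.
From L: component {L}.
From P: component {P}.
That's 5 components.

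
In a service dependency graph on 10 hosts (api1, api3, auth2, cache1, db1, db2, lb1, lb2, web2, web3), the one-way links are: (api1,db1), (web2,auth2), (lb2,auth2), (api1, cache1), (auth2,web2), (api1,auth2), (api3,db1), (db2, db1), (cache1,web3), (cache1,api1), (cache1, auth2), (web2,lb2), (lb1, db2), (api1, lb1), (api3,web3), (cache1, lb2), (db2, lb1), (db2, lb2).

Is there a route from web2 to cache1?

Explore from web2.
Distance 1: reach auth2, lb2.
The search from web2 is exhausted; no directed path reaches cache1.

No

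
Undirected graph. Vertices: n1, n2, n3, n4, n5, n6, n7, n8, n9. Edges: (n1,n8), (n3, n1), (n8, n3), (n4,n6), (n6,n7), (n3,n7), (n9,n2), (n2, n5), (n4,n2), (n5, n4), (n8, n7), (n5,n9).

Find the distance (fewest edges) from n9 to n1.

Distance 0: n9.
Distance 1: n2, n5.
Distance 2: n4.
Distance 3: n6.
Distance 4: n7.
Distance 5: n3, n8.
Distance 6: n1 — contains n1.

6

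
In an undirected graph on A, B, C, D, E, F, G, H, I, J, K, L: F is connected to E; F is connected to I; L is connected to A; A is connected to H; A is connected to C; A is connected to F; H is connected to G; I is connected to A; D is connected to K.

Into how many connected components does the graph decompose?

4

From A: component {A, C, E, F, G, H, I, L}.
From B: component {B}.
From D: component {D, K}.
From J: component {J}.
That's 4 components.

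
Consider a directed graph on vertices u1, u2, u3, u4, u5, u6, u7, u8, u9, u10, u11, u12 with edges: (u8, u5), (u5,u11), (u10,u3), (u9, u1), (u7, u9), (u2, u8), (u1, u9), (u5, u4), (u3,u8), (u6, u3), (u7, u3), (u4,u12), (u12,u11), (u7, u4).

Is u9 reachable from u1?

Explore from u1.
Distance 1: reach u9.
Found u9.

Yes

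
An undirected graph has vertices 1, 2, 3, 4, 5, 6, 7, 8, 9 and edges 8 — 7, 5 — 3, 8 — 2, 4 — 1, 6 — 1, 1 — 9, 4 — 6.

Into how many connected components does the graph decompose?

3

From 1: component {1, 4, 6, 9}.
From 2: component {2, 7, 8}.
From 3: component {3, 5}.
That's 3 components.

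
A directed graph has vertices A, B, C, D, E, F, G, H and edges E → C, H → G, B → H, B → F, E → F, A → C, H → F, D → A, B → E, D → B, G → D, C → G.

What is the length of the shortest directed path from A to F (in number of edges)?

Distance 0: A.
Distance 1: C.
Distance 2: G.
Distance 3: D.
Distance 4: B.
Distance 5: E, F, H — contains F.

5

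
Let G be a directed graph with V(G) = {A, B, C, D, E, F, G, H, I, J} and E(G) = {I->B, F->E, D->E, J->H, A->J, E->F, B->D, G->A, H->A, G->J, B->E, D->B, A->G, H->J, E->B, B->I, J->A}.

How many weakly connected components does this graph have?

From A: component {A, G, H, J}.
From B: component {B, D, E, F, I}.
From C: component {C}.
That's 3 components.

3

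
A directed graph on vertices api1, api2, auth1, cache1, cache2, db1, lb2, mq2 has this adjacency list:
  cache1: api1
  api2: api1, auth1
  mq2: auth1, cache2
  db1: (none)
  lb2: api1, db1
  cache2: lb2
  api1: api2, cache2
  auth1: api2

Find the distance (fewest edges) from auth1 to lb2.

Distance 0: auth1.
Distance 1: api2.
Distance 2: api1.
Distance 3: cache2.
Distance 4: lb2 — contains lb2.

4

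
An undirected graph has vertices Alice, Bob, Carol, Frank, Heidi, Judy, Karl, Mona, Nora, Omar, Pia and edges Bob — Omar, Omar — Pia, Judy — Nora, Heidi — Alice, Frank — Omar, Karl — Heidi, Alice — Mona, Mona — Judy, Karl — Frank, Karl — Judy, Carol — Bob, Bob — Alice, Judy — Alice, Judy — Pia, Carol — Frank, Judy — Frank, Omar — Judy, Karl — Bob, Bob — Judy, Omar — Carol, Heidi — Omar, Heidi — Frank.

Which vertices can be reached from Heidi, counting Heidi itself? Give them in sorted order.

Start at Heidi.
Its neighbours: Alice, Frank, Karl, Omar.
Then their neighbours: Bob, Carol, Judy, Mona, Pia.
Then next layer: Nora.
Every vertex is now reached.

Alice, Bob, Carol, Frank, Heidi, Judy, Karl, Mona, Nora, Omar, Pia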